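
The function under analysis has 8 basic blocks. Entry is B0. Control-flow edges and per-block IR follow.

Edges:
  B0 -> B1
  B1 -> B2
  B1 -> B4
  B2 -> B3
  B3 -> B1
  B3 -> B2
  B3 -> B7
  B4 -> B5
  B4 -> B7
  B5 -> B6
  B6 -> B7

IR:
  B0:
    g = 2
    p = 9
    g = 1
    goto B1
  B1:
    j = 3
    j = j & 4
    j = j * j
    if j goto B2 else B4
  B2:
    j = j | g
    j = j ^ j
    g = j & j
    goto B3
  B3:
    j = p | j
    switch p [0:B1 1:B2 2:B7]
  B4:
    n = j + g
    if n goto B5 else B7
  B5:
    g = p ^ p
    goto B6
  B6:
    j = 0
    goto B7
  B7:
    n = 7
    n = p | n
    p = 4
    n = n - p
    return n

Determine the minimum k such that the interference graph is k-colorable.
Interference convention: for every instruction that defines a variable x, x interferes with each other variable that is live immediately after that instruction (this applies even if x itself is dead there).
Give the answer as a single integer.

Block summaries:
  B0: def={g,p} ue=∅
  B1: def={j} ue=∅
  B2: def={g,j} ue={g,j}
  B3: def={j} ue={j,p}
  B4: def={n} ue={g,j}
  B5: def={g} ue={p}
  B6: def={j} ue=∅
  B7: def={n,p} ue={p}

Liveness:
  B0: in=∅ out={g,p}
  B1: in={g,p} out={g,j,p}
  B2: in={g,j,p} out={g,j,p}
  B3: in={g,j,p} out={g,j,p}
  B4: in={g,j,p} out={p}
  B5: in={p} out={p}
  B6: in={p} out={p}
  B7: in={p} out=∅

Interference:
  g — {j,p}
  j — {g,p}
  n — {p}
  p — {g,j,n}

Chromatic number:
  lower bound: {g,j,p} mutually conflict ⇒ χ ≥ 3
  3-colouring: c0={p}  c1={g,n}  c2={j}
  χ = 3

Answer: 3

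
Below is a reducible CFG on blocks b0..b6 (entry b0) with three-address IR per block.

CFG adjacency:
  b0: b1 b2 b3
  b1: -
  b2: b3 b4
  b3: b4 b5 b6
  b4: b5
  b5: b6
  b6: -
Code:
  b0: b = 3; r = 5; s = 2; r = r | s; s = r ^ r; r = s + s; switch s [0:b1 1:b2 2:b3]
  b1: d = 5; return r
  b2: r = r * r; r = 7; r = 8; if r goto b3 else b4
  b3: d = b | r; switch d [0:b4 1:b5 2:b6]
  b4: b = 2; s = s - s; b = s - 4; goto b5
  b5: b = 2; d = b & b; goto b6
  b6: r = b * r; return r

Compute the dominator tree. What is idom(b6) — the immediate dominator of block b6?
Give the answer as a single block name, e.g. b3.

idom tree: b1←b0 b2←b0 b3←b0 b4←b0 b5←b0 b6←b0
Join-block Dom:
  b3: preds {b0,b2}: {b0} ∩ {b0,b2} = {b0}; idom=b0
  b4: preds {b2,b3}: {b0,b2} ∩ {b0,b3} = {b0}; idom=b0
  b5: preds {b3,b4}: {b0,b3} ∩ {b0,b4} = {b0}; idom=b0
  b6: preds {b3,b5}: {b0,b3} ∩ {b0,b5} = {b0}; idom=b0

idom(b6) = b0

Answer: b0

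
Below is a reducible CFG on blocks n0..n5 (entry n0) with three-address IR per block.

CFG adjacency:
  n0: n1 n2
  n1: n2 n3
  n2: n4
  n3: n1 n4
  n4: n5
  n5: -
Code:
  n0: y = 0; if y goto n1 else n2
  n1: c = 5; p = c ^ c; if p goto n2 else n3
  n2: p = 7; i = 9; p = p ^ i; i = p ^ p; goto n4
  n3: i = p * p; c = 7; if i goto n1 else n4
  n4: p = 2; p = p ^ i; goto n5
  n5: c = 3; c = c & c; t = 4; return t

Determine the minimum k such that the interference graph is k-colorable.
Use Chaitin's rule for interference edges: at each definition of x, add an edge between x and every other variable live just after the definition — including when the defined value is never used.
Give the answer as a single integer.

Per-block:
  n0: {y} / ∅
  n1: {c,p} / ∅
  n2: {i,p} / ∅
  n3: {c,i} / {p}
  n4: {p} / {i}
  n5: {c,t} / ∅

Backward fixpoint:
  n0 li=∅ lo=∅
  n1 li=∅ lo={p}
  n2 li=∅ lo={i}
  n3 li={p} lo={i}
  n4 li={i} lo=∅
  n5 li=∅ lo=∅

Conflict graph:
  c — {i}
  i — {c,p}
  p — {i}
  t — ∅
  y — ∅

Colouring:
  lower bound: {c,i} mutually conflict ⇒ χ ≥ 2
  2-colouring: R0={i,t,y}  R1={c,p}
  χ = 2

Answer: 2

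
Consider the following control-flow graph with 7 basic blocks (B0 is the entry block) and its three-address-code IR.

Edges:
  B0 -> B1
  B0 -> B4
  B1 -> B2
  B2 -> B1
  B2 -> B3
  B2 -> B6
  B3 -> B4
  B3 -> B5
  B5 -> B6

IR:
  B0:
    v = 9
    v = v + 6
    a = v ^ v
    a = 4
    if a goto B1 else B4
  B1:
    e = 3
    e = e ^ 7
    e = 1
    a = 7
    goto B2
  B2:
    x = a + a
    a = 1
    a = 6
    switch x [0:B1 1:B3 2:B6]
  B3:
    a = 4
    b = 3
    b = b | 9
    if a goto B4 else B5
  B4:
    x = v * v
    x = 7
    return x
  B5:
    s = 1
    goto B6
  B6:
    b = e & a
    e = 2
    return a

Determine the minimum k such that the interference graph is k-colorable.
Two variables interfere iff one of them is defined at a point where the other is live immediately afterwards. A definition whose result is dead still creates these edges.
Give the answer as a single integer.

Per-block:
  B0: {a,v} / ∅
  B1: {a,e} / ∅
  B2: {a,x} / {a}
  B3: {a,b} / ∅
  B4: {x} / {v}
  B5: {s} / ∅
  B6: {b,e} / {a,e}

Liveness:
  live B0: ∅→{v}
  live B1: {v}→{a,e,v}
  live B2: {a,e,v}→{a,e,v}
  live B3: {e,v}→{a,e,v}
  live B4: {v}→∅
  live B5: {a,e}→{a,e}
  live B6: {a,e}→∅

Interfere edges:
  a — {b,e,s,v,x}
  b — {a,e,v}
  e — {a,b,s,v,x}
  s — {a,e}
  v — {a,b,e,x}
  x — {a,e,v}

Chromatic number:
  clique {a,b,e,v} ⇒ need ≥ 4
  assign a→c0 b→c3 e→c1 s→c2 v→c2 x→c3 — no edge inside a register ⇒ χ ≤ 4
  χ = 4

Answer: 4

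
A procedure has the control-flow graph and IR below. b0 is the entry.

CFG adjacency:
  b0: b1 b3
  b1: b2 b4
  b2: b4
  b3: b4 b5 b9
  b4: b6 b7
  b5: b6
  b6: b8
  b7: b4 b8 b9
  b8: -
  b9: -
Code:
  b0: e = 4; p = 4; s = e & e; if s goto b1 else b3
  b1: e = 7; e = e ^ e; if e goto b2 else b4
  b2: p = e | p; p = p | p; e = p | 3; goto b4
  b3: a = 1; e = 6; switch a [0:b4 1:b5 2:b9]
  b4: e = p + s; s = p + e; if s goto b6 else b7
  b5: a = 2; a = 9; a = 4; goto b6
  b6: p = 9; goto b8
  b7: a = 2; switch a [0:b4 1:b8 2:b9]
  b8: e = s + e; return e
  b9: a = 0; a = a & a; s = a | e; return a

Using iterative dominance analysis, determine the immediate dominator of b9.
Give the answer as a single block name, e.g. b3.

idom tree: b1←b0 b2←b1 b3←b0 b4←b0 b5←b3 b6←b0 b7←b4 b8←b0 b9←b0
Dom∩ at merges:
  b4: preds {b1,b2,b3,b7}: {b0,b1} ∩ {b0,b1,b2} ∩ {b0,b3} ∩ {b0,b4,b7} = {b0}; idom=b0
  b6: preds {b4,b5}: {b0,b4} ∩ {b0,b3,b5} = {b0}; idom=b0
  b8: preds {b6,b7}: {b0,b6} ∩ {b0,b4,b7} = {b0}; idom=b0
  b9: preds {b3,b7}: {b0,b3} ∩ {b0,b4,b7} = {b0}; idom=b0

idom(b9) = b0

Answer: b0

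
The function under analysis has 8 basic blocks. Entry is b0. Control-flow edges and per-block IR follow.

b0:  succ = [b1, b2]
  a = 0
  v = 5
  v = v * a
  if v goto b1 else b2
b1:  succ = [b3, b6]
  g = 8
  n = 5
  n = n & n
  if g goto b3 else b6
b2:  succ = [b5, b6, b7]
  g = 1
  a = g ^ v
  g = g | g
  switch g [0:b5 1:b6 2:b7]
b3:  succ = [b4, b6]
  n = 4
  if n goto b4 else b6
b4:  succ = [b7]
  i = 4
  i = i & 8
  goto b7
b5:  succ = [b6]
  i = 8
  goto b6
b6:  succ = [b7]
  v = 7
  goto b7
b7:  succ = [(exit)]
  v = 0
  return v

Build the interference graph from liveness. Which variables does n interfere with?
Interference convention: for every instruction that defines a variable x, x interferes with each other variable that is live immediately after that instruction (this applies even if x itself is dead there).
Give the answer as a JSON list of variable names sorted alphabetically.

Block summaries:
  b0: def={a,v} ue=∅
  b1: def={g,n} ue=∅
  b2: def={a,g} ue={v}
  b3: def={n} ue=∅
  b4: def={i} ue=∅
  b5: def={i} ue=∅
  b6: def={v} ue=∅
  b7: def={v} ue=∅

Live sets:
  b0 li=∅ lo={v}
  b1 li=∅ lo=∅
  b2 li={v} lo=∅
  b3 li=∅ lo=∅
  b4 li=∅ lo=∅
  b5 li=∅ lo=∅
  b6 li=∅ lo=∅
  b7 li=∅ lo=∅

Interfere edges:
  a: {g,v}
  g: {a,n,v}
  i: ∅
  n: {g}
  v: {a,g}

N(n) = ["g"]

Answer: ["g"]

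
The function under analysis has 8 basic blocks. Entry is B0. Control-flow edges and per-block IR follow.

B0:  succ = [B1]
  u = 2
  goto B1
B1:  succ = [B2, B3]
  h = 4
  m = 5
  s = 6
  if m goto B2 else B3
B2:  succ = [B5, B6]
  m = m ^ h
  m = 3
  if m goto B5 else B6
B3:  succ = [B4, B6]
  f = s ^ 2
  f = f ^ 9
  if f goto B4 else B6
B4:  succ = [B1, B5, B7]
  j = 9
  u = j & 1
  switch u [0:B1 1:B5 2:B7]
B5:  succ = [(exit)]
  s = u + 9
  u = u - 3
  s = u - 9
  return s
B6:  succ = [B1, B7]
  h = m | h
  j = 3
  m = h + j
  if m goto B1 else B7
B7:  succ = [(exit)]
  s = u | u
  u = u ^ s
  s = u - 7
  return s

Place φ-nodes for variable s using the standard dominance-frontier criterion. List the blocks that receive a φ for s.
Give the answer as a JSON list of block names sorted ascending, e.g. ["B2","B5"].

idom tree: B1←B0 B2←B1 B3←B1 B4←B3 B5←B1 B6←B1 B7←B1
Join-block Dom:
  B1: preds {B0,B4,B6}: {B0} ∩ {B0,B1,B3,B4} ∩ {B0,B1,B6} = {B0}; idom=B0
  B5: preds {B2,B4}: {B0,B1,B2} ∩ {B0,B1,B3,B4} = {B0,B1}; idom=B1
  B6: preds {B2,B3}: {B0,B1,B2} ∩ {B0,B1,B3} = {B0,B1}; idom=B1
  B7: preds {B4,B6}: {B0,B1,B3,B4} ∩ {B0,B1,B6} = {B0,B1}; idom=B1

Frontier:
  join B1 pred B0: · stop@B0
  join B1 pred B4: B4→B3→B1 stop@B0
  join B1 pred B6: B6→B1 stop@B0
  join B5 pred B2: B2 stop@B1
  join B5 pred B4: B4→B3 stop@B1
  join B6 pred B2: B2 stop@B1
  join B6 pred B3: B3 stop@B1
  join B7 pred B4: B4→B3 stop@B1
  join B7 pred B6: B6 stop@B1
  B0 → ∅
  B1 → {B1}
  B2 → {B5,B6}
  B3 → {B1,B5,B6,B7}
  B4 → {B1,B5,B7}
  B5 → ∅
  B6 → {B1,B7}
  B7 → ∅

φ for s: defs {B1,B5,B7}
  DF⁺ = {B1}

Answer: ["B1"]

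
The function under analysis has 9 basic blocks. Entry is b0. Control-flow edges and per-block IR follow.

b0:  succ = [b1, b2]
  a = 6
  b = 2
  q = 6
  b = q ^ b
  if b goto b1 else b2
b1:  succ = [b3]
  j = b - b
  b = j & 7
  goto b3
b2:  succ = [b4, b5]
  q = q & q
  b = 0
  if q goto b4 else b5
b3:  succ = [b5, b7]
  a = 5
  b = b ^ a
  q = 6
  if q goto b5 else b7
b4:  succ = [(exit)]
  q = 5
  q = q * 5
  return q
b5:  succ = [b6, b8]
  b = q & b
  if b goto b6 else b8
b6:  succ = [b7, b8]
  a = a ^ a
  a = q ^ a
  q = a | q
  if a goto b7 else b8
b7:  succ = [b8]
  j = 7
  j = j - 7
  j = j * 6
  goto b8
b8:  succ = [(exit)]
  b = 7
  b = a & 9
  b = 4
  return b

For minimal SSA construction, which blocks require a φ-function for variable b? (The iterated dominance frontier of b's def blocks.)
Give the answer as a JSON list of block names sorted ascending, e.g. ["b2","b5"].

idom tree: b1←b0 b2←b0 b3←b1 b4←b2 b5←b0 b6←b5 b7←b0 b8←b0
Join-block Dom:
  b5: preds {b2,b3}: {b0,b2} ∩ {b0,b1,b3} = {b0}; idom=b0
  b7: preds {b3,b6}: {b0,b1,b3} ∩ {b0,b5,b6} = {b0}; idom=b0
  b8: preds {b5,b6,b7}: {b0,b5} ∩ {b0,b5,b6} ∩ {b0,b7} = {b0}; idom=b0

DF walk-up:
  b5←b2: walk b2 to b0
  b5←b3: walk b3→b1 to b0
  b7←b3: walk b3→b1 to b0
  b7←b6: walk b6→b5 to b0
  b8←b5: walk b5 to b0
  b8←b6: walk b6→b5 to b0
  b8←b7: walk b7 to b0
  b0 → ∅
  b1 → {b5,b7}
  b2 → {b5}
  b3 → {b5,b7}
  b4 → ∅
  b5 → {b7,b8}
  b6 → {b7,b8}
  b7 → {b8}
  b8 → ∅

φ for b: defs {b0,b1,b2,b3,b5,b8}
  DF⁺ = {b5,b7,b8}

Answer: ["b5", "b7", "b8"]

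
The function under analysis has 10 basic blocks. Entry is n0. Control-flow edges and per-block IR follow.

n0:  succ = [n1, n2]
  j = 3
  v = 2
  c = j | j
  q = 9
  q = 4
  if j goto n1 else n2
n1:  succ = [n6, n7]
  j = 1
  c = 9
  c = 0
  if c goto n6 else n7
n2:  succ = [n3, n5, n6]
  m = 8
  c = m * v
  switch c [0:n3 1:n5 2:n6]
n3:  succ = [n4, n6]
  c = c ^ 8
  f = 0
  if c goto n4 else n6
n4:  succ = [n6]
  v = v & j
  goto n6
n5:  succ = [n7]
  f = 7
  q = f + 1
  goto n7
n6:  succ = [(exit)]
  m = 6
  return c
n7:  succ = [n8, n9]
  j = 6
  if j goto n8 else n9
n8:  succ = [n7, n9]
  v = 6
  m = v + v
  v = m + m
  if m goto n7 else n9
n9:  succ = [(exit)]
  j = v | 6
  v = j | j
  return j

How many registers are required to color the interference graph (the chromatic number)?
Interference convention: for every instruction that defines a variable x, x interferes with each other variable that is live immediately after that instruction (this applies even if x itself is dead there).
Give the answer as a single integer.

Answer: 4

Working:
Per-block:
  n0: def={c,j,q,v} ue=∅
  n1: def={c,j} ue=∅
  n2: def={c,m} ue={v}
  n3: def={c,f} ue={c}
  n4: def={v} ue={j,v}
  n5: def={f,q} ue=∅
  n6: def={m} ue={c}
  n7: def={j} ue=∅
  n8: def={m,v} ue=∅
  n9: def={j,v} ue={v}

Live sets:
  n0 li=∅ lo={j,v}
  n1 li={v} lo={c,v}
  n2 li={j,v} lo={c,j,v}
  n3 li={c,j,v} lo={c,j,v}
  n4 li={c,j,v} lo={c}
  n5 li={v} lo={v}
  n6 li={c} lo=∅
  n7 li={v} lo={v}
  n8 li=∅ lo={v}
  n9 li={v} lo=∅

Interfere edges:
  c: {f,j,m,v}
  f: {c,j,v}
  j: {c,f,m,q,v}
  m: {c,j,v}
  q: {j,v}
  v: {c,f,j,m,q}

Colouring:
  {c,f,j,v} pairwise interfere (4-clique) ⇒ χ ≥ 4
  assign c→c2 f→c3 j→c0 m→c3 q→c2 v→c1 — no edge inside a register ⇒ χ ≤ 4
  χ = 4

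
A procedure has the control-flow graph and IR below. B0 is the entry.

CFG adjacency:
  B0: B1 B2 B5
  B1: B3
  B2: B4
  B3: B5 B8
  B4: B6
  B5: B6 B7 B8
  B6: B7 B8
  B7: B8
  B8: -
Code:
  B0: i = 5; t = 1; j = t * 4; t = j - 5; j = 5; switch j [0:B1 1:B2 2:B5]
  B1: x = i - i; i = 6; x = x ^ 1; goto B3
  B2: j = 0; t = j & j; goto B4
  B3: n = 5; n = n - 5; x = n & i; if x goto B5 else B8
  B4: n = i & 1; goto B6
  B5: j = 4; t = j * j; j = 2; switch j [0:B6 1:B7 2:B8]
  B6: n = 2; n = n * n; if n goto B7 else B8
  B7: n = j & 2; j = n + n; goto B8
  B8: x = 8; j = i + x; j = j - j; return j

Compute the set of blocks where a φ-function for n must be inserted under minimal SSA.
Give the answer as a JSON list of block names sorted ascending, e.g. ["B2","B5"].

Answer: ["B5", "B6", "B7", "B8"]

Derivation:
idom tree: B1←B0 B2←B0 B3←B1 B4←B2 B5←B0 B6←B0 B7←B0 B8←B0
Dom∩ at merges:
  B5: preds {B0,B3}: {B0} ∩ {B0,B1,B3} = {B0}; idom=B0
  B6: preds {B4,B5}: {B0,B2,B4} ∩ {B0,B5} = {B0}; idom=B0
  B7: preds {B5,B6}: {B0,B5} ∩ {B0,B6} = {B0}; idom=B0
  B8: preds {B3,B5,B6,B7}: {B0,B1,B3} ∩ {B0,B5} ∩ {B0,B6} ∩ {B0,B7} = {B0}; idom=B0

DF walk-up:
  join B5 pred B0: · stop@B0
  join B5 pred B3: B3→B1 stop@B0
  join B6 pred B4: B4→B2 stop@B0
  join B6 pred B5: B5 stop@B0
  join B7 pred B5: B5 stop@B0
  join B7 pred B6: B6 stop@B0
  join B8 pred B3: B3→B1 stop@B0
  join B8 pred B5: B5 stop@B0
  join B8 pred B6: B6 stop@B0
  join B8 pred B7: B7 stop@B0
  B0: DF=∅
  B1: DF={B5,B8}
  B2: DF={B6}
  B3: DF={B5,B8}
  B4: DF={B6}
  B5: DF={B6,B7,B8}
  B6: DF={B7,B8}
  B7: DF={B8}
  B8: DF=∅

φ for n: defs {B3,B4,B6,B7}
  DF⁺ = {B5,B6,B7,B8}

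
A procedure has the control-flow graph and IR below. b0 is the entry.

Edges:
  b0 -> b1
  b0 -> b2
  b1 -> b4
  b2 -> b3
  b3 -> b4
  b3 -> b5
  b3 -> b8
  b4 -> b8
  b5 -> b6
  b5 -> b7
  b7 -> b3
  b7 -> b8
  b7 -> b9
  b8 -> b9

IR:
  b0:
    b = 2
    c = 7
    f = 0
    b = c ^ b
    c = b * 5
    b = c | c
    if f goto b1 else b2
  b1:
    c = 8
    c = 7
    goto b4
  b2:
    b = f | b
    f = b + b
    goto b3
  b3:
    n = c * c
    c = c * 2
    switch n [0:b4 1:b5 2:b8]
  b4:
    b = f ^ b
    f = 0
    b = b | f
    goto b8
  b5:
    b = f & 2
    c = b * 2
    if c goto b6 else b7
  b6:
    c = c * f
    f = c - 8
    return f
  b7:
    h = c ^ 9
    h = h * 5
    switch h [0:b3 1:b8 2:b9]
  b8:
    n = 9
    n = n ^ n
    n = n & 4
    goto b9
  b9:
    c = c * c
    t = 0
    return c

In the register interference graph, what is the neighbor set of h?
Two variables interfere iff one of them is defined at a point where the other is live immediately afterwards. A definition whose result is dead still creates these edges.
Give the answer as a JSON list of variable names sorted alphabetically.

Answer: ["b", "c", "f"]

Working:
Per-block:
  b0: def={b,c,f} ue=∅
  b1: def={c} ue=∅
  b2: def={b,f} ue={b,f}
  b3: def={c,n} ue={c}
  b4: def={b,f} ue={b,f}
  b5: def={b,c} ue={f}
  b6: def={c,f} ue={c,f}
  b7: def={h} ue={c}
  b8: def={n} ue=∅
  b9: def={c,t} ue={c}

Liveness:
  live b0: ∅→{b,c,f}
  live b1: {b,f}→{b,c,f}
  live b2: {b,c,f}→{b,c,f}
  live b3: {b,c,f}→{b,c,f}
  live b4: {b,c,f}→{c}
  live b5: {f}→{b,c,f}
  live b6: {c,f}→∅
  live b7: {b,c,f}→{b,c,f}
  live b8: {c}→{c}
  live b9: {c}→∅

Interference:
  b: {c,f,h,n}
  c: {b,f,h,n,t}
  f: {b,c,h,n}
  h: {b,c,f}
  n: {b,c,f}
  t: {c}

N(h) = ["b", "c", "f"]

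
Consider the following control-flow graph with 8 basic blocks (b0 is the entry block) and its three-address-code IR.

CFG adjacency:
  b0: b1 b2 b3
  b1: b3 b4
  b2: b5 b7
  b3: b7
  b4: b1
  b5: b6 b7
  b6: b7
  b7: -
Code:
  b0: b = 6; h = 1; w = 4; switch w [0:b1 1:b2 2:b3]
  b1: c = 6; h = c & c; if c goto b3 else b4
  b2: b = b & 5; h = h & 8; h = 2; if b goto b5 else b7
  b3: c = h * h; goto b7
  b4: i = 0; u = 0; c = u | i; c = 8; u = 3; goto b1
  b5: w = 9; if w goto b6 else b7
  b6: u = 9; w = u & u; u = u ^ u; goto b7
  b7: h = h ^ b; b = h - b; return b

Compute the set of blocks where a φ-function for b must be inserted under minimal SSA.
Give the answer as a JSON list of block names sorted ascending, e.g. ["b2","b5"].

Answer: ["b7"]

Working:
idom tree: b1←b0 b2←b0 b3←b0 b4←b1 b5←b2 b6←b5 b7←b0
Join-block Dom:
  b1: preds {b0,b4}: {b0} ∩ {b0,b1,b4} = {b0}; idom=b0
  b3: preds {b0,b1}: {b0} ∩ {b0,b1} = {b0}; idom=b0
  b7: preds {b2,b3,b5,b6}: {b0,b2} ∩ {b0,b3} ∩ {b0,b2,b5} ∩ {b0,b2,b5,b6} = {b0}; idom=b0

Frontier:
  b1←b0: walk · to b0
  b1←b4: walk b4→b1 to b0
  b3←b0: walk · to b0
  b3←b1: walk b1 to b0
  b7←b2: walk b2 to b0
  b7←b3: walk b3 to b0
  b7←b5: walk b5→b2 to b0
  b7←b6: walk b6→b5→b2 to b0
  b0 → ∅
  b1 → {b1,b3}
  b2 → {b7}
  b3 → {b7}
  b4 → {b1}
  b5 → {b7}
  b6 → {b7}
  b7 → ∅

φ for b: defs {b0,b2,b7}
  DF⁺ = {b7}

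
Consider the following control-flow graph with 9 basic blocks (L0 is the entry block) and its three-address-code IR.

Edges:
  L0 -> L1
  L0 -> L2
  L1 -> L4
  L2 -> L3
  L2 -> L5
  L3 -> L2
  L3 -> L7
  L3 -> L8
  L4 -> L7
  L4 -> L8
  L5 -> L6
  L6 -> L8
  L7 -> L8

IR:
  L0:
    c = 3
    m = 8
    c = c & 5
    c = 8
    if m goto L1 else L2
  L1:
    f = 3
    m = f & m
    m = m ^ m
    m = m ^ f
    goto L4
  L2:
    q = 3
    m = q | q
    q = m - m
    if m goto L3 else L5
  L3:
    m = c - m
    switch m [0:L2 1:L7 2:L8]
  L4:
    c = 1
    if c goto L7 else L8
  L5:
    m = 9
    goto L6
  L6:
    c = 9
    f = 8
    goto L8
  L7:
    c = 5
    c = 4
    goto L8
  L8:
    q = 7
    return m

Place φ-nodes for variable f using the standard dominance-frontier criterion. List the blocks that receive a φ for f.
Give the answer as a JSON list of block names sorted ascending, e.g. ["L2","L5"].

Answer: ["L7", "L8"]

Derivation:
idom tree: L1←L0 L2←L0 L3←L2 L4←L1 L5←L2 L6←L5 L7←L0 L8←L0
Dom at joins:
  L2: preds {L0,L3}: {L0} ∩ {L0,L2,L3} = {L0}; idom=L0
  L7: preds {L3,L4}: {L0,L2,L3} ∩ {L0,L1,L4} = {L0}; idom=L0
  L8: preds {L3,L4,L6,L7}: {L0,L2,L3} ∩ {L0,L1,L4} ∩ {L0,L2,L5,L6} ∩ {L0,L7} = {L0}; idom=L0

DF derivation:
  join L2 pred L0: · stop@L0
  join L2 pred L3: L3→L2 stop@L0
  join L7 pred L3: L3→L2 stop@L0
  join L7 pred L4: L4→L1 stop@L0
  join L8 pred L3: L3→L2 stop@L0
  join L8 pred L4: L4→L1 stop@L0
  join L8 pred L6: L6→L5→L2 stop@L0
  join L8 pred L7: L7 stop@L0
  L0: DF=∅
  L1: DF={L7,L8}
  L2: DF={L2,L7,L8}
  L3: DF={L2,L7,L8}
  L4: DF={L7,L8}
  L5: DF={L8}
  L6: DF={L8}
  L7: DF={L8}
  L8: DF=∅

φ for f: defs {L1,L6}
  DF⁺ = {L7,L8}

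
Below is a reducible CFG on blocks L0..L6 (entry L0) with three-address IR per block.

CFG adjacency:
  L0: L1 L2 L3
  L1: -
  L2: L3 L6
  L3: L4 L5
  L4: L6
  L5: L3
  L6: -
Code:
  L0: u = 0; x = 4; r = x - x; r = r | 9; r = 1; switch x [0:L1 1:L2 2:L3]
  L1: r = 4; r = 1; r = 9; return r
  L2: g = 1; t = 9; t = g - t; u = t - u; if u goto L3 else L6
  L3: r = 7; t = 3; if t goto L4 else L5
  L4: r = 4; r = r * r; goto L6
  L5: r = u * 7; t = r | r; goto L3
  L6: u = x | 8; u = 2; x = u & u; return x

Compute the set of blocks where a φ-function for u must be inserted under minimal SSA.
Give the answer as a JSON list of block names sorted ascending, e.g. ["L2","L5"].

Answer: ["L3", "L6"]

Working:
idom tree: L1←L0 L2←L0 L3←L0 L4←L3 L5←L3 L6←L0
Dom∩ at merges:
  L3: preds {L0,L2,L5}: {L0} ∩ {L0,L2} ∩ {L0,L3,L5} = {L0}; idom=L0
  L6: preds {L2,L4}: {L0,L2} ∩ {L0,L3,L4} = {L0}; idom=L0

Frontier:
  L3←L0: walk · to L0
  L3←L2: walk L2 to L0
  L3←L5: walk L5→L3 to L0
  L6←L2: walk L2 to L0
  L6←L4: walk L4→L3 to L0
  L0 → ∅
  L1 → ∅
  L2 → {L3,L6}
  L3 → {L3,L6}
  L4 → {L6}
  L5 → {L3}
  L6 → ∅

φ for u: defs {L0,L2,L6}
  DF⁺ = {L3,L6}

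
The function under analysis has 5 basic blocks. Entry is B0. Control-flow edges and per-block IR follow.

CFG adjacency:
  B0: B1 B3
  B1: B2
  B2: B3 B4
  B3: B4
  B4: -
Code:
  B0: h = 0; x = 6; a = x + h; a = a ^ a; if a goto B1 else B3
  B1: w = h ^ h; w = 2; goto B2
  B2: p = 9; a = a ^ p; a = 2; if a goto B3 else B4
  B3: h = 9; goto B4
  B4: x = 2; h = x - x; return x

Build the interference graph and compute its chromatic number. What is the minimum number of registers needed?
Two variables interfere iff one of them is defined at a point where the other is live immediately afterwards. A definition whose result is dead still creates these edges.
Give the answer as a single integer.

def/use:
  B0: def={a,h,x} ue=∅
  B1: def={w} ue={h}
  B2: def={a,p} ue={a}
  B3: def={h} ue=∅
  B4: def={h,x} ue=∅

Backward fixpoint:
  live B0: ∅→{a,h}
  live B1: {a,h}→{a}
  live B2: {a}→∅
  live B3: ∅→∅
  live B4: ∅→∅

Interference:
  a↔{h,p,w}
  h↔{a,x}
  p↔{a}
  w↔{a}
  x↔{h}

Chromatic number:
  lower bound: {a,h} mutually conflict ⇒ χ ≥ 2
  assign a→r0 h→r1 p→r1 w→r1 x→r0 — no edge inside a register ⇒ χ ≤ 2
  χ = 2

Answer: 2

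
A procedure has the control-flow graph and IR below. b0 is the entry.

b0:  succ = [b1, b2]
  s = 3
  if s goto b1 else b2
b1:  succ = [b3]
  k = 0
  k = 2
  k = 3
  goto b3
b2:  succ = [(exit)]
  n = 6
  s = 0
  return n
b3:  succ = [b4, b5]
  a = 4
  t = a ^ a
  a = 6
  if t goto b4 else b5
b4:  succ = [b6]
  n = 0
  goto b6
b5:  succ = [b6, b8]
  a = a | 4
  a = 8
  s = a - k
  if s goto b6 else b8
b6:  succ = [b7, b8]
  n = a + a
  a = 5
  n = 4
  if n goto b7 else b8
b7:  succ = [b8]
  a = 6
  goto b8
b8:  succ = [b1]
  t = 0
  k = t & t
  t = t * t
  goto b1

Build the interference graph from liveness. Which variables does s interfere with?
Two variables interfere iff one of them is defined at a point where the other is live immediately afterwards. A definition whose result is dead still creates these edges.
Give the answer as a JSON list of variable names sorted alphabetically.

Per-block:
  b0: {s} / ∅
  b1: {k} / ∅
  b2: {n,s} / ∅
  b3: {a,t} / ∅
  b4: {n} / ∅
  b5: {a,s} / {a,k}
  b6: {a,n} / {a}
  b7: {a} / ∅
  b8: {k,t} / ∅

Live sets:
  b0: in=∅ out=∅
  b1: in=∅ out={k}
  b2: in=∅ out=∅
  b3: in={k} out={a,k}
  b4: in={a} out={a}
  b5: in={a,k} out={a}
  b6: in={a} out=∅
  b7: in=∅ out=∅
  b8: in=∅ out=∅

Interference:
  a — {k,n,s,t}
  k — {a,t}
  n — {a,s}
  s — {a,n}
  t — {a,k}

N(s) = ["a", "n"]

Answer: ["a", "n"]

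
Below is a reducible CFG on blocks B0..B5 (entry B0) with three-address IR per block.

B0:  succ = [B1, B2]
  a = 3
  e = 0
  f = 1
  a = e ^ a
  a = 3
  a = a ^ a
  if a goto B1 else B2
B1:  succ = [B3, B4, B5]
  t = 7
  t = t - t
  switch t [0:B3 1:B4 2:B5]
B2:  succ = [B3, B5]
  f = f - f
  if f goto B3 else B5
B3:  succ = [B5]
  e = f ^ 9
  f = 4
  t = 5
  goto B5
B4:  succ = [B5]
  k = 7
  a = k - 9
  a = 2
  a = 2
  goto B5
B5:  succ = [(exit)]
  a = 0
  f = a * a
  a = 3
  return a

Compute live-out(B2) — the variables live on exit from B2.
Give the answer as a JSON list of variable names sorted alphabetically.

def/use:
  B0: {a,e,f} / ∅
  B1: {t} / ∅
  B2: {f} / {f}
  B3: {e,f,t} / {f}
  B4: {a,k} / ∅
  B5: {a,f} / ∅

Live sets:
  live B0: ∅→{f}
  live B1: {f}→{f}
  live B2: {f}→{f}
  live B3: {f}→∅
  live B4: ∅→∅
  live B5: ∅→∅

live-out(B2) = ["f"]

Answer: ["f"]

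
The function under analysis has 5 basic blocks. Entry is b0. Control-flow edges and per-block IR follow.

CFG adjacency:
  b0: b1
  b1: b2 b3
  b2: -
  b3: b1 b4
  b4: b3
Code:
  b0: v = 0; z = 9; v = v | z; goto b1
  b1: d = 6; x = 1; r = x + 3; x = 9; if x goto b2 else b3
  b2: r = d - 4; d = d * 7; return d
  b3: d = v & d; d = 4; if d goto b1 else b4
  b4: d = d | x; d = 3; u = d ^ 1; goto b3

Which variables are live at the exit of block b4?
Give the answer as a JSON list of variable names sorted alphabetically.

Per-block:
  b0: def={v,z} ue=∅
  b1: def={d,r,x} ue=∅
  b2: def={d,r} ue={d}
  b3: def={d} ue={d,v}
  b4: def={d,u} ue={d,x}

Backward fixpoint:
  live b0: ∅→{v}
  live b1: {v}→{d,v,x}
  live b2: {d}→∅
  live b3: {d,v,x}→{d,v,x}
  live b4: {d,v,x}→{d,v,x}

live-out(b4) = ["d", "v", "x"]

Answer: ["d", "v", "x"]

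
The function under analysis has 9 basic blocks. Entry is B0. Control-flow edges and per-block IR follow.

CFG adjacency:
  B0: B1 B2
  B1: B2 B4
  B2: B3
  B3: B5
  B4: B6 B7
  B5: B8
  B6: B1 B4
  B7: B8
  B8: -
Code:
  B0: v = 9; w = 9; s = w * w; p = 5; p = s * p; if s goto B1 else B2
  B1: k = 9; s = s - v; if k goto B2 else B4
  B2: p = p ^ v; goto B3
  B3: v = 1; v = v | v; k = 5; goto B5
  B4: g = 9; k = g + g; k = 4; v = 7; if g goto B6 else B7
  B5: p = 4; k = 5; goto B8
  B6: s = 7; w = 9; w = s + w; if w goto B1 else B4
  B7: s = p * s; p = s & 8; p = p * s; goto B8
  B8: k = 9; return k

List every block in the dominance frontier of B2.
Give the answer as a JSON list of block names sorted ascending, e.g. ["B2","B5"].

Answer: ["B8"]

Working:
idom tree: B1←B0 B2←B0 B3←B2 B4←B1 B5←B3 B6←B4 B7←B4 B8←B0
Dom at joins:
  B1: preds {B0,B6}: {B0} ∩ {B0,B1,B4,B6} = {B0}; idom=B0
  B2: preds {B0,B1}: {B0} ∩ {B0,B1} = {B0}; idom=B0
  B4: preds {B1,B6}: {B0,B1} ∩ {B0,B1,B4,B6} = {B0,B1}; idom=B1
  B8: preds {B5,B7}: {B0,B2,B3,B5} ∩ {B0,B1,B4,B7} = {B0}; idom=B0

DF walk-up:
  join B1 pred B0: · stop@B0
  join B1 pred B6: B6→B4→B1 stop@B0
  join B2 pred B0: · stop@B0
  join B2 pred B1: B1 stop@B0
  join B4 pred B1: · stop@B1
  join B4 pred B6: B6→B4 stop@B1
  join B8 pred B5: B5→B3→B2 stop@B0
  join B8 pred B7: B7→B4→B1 stop@B0
  B0: DF=∅
  B1: DF={B1,B2,B8}
  B2: DF={B8}
  B3: DF={B8}
  B4: DF={B1,B4,B8}
  B5: DF={B8}
  B6: DF={B1,B4}
  B7: DF={B8}
  B8: DF=∅

DF(B2) = ["B8"]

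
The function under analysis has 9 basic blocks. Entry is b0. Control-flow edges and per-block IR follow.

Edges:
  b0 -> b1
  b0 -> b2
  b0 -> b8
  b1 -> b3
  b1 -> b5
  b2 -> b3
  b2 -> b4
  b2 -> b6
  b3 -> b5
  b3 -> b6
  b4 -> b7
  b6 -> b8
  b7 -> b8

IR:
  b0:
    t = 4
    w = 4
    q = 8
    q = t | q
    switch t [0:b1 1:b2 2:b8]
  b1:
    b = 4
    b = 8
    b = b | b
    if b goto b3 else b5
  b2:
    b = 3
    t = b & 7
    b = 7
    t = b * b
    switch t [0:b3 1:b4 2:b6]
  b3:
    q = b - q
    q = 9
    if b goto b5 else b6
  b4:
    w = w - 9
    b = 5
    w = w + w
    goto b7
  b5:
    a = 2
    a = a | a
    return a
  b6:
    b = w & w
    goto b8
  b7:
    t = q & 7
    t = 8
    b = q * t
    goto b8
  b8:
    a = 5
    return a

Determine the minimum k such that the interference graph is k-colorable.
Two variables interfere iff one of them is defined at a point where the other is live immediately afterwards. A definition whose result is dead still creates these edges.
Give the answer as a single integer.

Per-block:
  b0 def {q,t,w} use ∅
  b1 def {b} use ∅
  b2 def {b,t} use ∅
  b3 def {q} use {b,q}
  b4 def {b,w} use {w}
  b5 def {a} use ∅
  b6 def {b} use {w}
  b7 def {b,t} use {q}
  b8 def {a} use ∅

Liveness:
  live b0: ∅→{q,w}
  live b1: {q,w}→{b,q,w}
  live b2: {q,w}→{b,q,w}
  live b3: {b,q,w}→{w}
  live b4: {q,w}→{q}
  live b5: ∅→∅
  live b6: {w}→∅
  live b7: {q}→∅
  live b8: ∅→∅

Interfere edges:
  a: ∅
  b: {q,t,w}
  q: {b,t,w}
  t: {b,q,w}
  w: {b,q,t}

Chromatic number:
  {b,q,t,w} pairwise interfere (4-clique) ⇒ χ ≥ 4
  4-colouring: r0={a,b}  r1={q}  r2={t}  r3={w}
  χ = 4

Answer: 4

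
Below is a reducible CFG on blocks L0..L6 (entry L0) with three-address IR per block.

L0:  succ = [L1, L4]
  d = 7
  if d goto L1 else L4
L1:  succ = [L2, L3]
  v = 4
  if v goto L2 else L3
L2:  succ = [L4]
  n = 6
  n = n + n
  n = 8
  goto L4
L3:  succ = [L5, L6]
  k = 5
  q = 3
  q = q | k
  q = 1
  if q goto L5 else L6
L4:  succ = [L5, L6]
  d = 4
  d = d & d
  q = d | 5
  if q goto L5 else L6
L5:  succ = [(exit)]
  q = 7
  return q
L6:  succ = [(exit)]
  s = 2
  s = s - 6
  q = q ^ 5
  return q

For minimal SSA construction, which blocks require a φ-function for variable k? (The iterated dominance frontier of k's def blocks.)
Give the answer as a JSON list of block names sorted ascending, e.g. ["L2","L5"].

idom tree: L1←L0 L2←L1 L3←L1 L4←L0 L5←L0 L6←L0
Dom∩ at merges:
  L4: preds {L0,L2}: {L0} ∩ {L0,L1,L2} = {L0}; idom=L0
  L5: preds {L3,L4}: {L0,L1,L3} ∩ {L0,L4} = {L0}; idom=L0
  L6: preds {L3,L4}: {L0,L1,L3} ∩ {L0,L4} = {L0}; idom=L0

DF walk-up:
  join L4 pred L0: · stop@L0
  join L4 pred L2: L2→L1 stop@L0
  join L5 pred L3: L3→L1 stop@L0
  join L5 pred L4: L4 stop@L0
  join L6 pred L3: L3→L1 stop@L0
  join L6 pred L4: L4 stop@L0
  L0 → ∅
  L1 → {L4,L5,L6}
  L2 → {L4}
  L3 → {L5,L6}
  L4 → {L5,L6}
  L5 → ∅
  L6 → ∅

φ for k: defs {L3}
  DF⁺ = {L5,L6}

Answer: ["L5", "L6"]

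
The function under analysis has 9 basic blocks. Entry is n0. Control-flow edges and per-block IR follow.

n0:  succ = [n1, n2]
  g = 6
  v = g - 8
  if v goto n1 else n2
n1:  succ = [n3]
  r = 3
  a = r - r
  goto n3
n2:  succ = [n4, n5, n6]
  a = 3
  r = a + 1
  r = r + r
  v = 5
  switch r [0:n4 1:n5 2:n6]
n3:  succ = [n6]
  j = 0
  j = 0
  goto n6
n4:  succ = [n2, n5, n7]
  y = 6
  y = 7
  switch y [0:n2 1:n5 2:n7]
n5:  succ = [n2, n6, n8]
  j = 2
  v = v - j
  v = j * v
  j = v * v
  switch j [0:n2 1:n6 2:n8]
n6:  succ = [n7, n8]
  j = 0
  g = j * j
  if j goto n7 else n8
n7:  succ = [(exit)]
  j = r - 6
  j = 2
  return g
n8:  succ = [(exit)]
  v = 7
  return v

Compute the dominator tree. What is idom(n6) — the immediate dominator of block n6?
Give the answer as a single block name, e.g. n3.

idom tree: n1←n0 n2←n0 n3←n1 n4←n2 n5←n2 n6←n0 n7←n0 n8←n0
Dom at joins:
  n2: preds {n0,n4,n5}: {n0} ∩ {n0,n2,n4} ∩ {n0,n2,n5} = {n0}; idom=n0
  n5: preds {n2,n4}: {n0,n2} ∩ {n0,n2,n4} = {n0,n2}; idom=n2
  n6: preds {n2,n3,n5}: {n0,n2} ∩ {n0,n1,n3} ∩ {n0,n2,n5} = {n0}; idom=n0
  n7: preds {n4,n6}: {n0,n2,n4} ∩ {n0,n6} = {n0}; idom=n0
  n8: preds {n5,n6}: {n0,n2,n5} ∩ {n0,n6} = {n0}; idom=n0

idom(n6) = n0

Answer: n0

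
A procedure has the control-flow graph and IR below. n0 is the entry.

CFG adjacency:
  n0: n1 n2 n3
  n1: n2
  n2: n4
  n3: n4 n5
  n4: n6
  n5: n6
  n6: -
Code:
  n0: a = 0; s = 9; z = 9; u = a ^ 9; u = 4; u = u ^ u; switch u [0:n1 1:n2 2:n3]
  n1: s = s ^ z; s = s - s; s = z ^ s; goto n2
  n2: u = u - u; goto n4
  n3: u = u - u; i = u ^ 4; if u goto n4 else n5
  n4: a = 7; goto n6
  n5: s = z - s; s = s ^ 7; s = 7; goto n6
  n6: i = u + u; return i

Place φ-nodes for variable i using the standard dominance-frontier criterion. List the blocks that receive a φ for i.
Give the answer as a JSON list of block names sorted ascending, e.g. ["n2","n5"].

idom tree: n1←n0 n2←n0 n3←n0 n4←n0 n5←n3 n6←n0
Dom∩ at merges:
  n2: preds {n0,n1}: {n0} ∩ {n0,n1} = {n0}; idom=n0
  n4: preds {n2,n3}: {n0,n2} ∩ {n0,n3} = {n0}; idom=n0
  n6: preds {n4,n5}: {n0,n4} ∩ {n0,n3,n5} = {n0}; idom=n0

DF walk-up:
  n2←n0: walk · to n0
  n2←n1: walk n1 to n0
  n4←n2: walk n2 to n0
  n4←n3: walk n3 to n0
  n6←n4: walk n4 to n0
  n6←n5: walk n5→n3 to n0
  n0: DF=∅
  n1: DF={n2}
  n2: DF={n4}
  n3: DF={n4,n6}
  n4: DF={n6}
  n5: DF={n6}
  n6: DF=∅

φ for i: defs {n3,n6}
  DF⁺ = {n4,n6}

Answer: ["n4", "n6"]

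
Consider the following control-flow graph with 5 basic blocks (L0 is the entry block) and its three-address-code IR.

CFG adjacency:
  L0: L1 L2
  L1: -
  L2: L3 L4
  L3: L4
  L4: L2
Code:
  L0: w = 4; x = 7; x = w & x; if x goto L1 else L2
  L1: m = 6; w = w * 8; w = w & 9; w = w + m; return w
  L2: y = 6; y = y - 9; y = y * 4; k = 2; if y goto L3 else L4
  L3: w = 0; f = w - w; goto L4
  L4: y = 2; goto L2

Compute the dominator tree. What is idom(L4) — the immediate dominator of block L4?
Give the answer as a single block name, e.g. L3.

Answer: L2

Analysis:
idom tree: L1←L0 L2←L0 L3←L2 L4←L2
Dom∩ at merges:
  L2: preds {L0,L4}: {L0} ∩ {L0,L2,L4} = {L0}; idom=L0
  L4: preds {L2,L3}: {L0,L2} ∩ {L0,L2,L3} = {L0,L2}; idom=L2

idom(L4) = L2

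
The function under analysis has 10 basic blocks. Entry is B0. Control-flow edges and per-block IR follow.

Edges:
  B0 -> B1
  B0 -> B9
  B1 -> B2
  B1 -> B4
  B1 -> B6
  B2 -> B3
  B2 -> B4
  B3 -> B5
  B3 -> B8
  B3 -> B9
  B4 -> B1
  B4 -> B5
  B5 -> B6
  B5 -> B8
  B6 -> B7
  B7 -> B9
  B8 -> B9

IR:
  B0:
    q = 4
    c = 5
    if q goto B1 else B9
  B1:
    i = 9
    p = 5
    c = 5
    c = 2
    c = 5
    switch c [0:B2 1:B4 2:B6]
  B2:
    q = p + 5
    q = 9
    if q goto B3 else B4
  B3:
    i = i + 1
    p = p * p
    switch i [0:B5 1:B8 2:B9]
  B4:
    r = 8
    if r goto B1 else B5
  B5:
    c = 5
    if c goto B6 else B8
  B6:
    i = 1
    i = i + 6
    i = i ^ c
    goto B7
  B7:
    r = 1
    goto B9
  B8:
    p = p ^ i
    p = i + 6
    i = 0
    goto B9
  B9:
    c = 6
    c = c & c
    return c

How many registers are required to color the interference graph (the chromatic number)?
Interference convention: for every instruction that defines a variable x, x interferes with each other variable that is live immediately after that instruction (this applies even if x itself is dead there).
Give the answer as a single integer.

Block summaries:
  B0: {c,q} / ∅
  B1: {c,i,p} / ∅
  B2: {q} / {p}
  B3: {i,p} / {i,p}
  B4: {r} / ∅
  B5: {c} / ∅
  B6: {i} / {c}
  B7: {r} / ∅
  B8: {i,p} / {i,p}
  B9: {c} / ∅

Backward fixpoint:
  live B0: ∅→∅
  live B1: ∅→{c,i,p}
  live B2: {i,p}→{i,p}
  live B3: {i,p}→{i,p}
  live B4: {i,p}→{i,p}
  live B5: {i,p}→{c,i,p}
  live B6: {c}→∅
  live B7: ∅→∅
  live B8: {i,p}→∅
  live B9: ∅→∅

Conflict graph:
  c↔{i,p,q}
  i↔{c,p,q,r}
  p↔{c,i,q,r}
  q↔{c,i,p}
  r↔{i,p}

Colouring:
  lower bound: {c,i,p,q} mutually conflict ⇒ χ ≥ 4
  assign c→r2 i→r0 p→r1 q→r3 r→r2 — no edge inside a register ⇒ χ ≤ 4
  χ = 4

Answer: 4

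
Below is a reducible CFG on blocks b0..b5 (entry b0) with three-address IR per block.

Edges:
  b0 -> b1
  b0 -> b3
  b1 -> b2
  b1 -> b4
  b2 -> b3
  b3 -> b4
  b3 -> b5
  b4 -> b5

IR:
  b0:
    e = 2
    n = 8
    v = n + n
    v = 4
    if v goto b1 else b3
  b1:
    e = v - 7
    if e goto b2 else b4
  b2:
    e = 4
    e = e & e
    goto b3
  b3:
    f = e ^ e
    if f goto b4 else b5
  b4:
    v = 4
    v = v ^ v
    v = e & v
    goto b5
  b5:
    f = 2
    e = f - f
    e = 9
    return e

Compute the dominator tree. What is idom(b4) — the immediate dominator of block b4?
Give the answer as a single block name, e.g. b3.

idom tree: b1←b0 b2←b1 b3←b0 b4←b0 b5←b0
Dom at joins:
  b3: preds {b0,b2}: {b0} ∩ {b0,b1,b2} = {b0}; idom=b0
  b4: preds {b1,b3}: {b0,b1} ∩ {b0,b3} = {b0}; idom=b0
  b5: preds {b3,b4}: {b0,b3} ∩ {b0,b4} = {b0}; idom=b0

idom(b4) = b0

Answer: b0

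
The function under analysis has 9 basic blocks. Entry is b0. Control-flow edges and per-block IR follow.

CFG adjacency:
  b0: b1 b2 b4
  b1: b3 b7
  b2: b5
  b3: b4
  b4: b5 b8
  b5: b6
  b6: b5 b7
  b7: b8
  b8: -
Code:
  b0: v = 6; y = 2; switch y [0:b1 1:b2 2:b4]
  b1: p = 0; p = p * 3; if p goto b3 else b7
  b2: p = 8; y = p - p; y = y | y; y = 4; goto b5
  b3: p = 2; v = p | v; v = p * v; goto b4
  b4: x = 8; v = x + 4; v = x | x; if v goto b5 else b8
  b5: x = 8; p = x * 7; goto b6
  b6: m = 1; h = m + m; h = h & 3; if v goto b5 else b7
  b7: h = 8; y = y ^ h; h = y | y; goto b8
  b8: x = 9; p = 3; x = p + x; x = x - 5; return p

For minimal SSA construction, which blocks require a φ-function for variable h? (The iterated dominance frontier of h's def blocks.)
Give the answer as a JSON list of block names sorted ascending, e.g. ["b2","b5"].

idom tree: b1←b0 b2←b0 b3←b1 b4←b0 b5←b0 b6←b5 b7←b0 b8←b0
Join-block Dom:
  b4: preds {b0,b3}: {b0} ∩ {b0,b1,b3} = {b0}; idom=b0
  b5: preds {b2,b4,b6}: {b0,b2} ∩ {b0,b4} ∩ {b0,b5,b6} = {b0}; idom=b0
  b7: preds {b1,b6}: {b0,b1} ∩ {b0,b5,b6} = {b0}; idom=b0
  b8: preds {b4,b7}: {b0,b4} ∩ {b0,b7} = {b0}; idom=b0

DF walk-up:
  b4←b0: walk · to b0
  b4←b3: walk b3→b1 to b0
  b5←b2: walk b2 to b0
  b5←b4: walk b4 to b0
  b5←b6: walk b6→b5 to b0
  b7←b1: walk b1 to b0
  b7←b6: walk b6→b5 to b0
  b8←b4: walk b4 to b0
  b8←b7: walk b7 to b0
  b0 → ∅
  b1 → {b4,b7}
  b2 → {b5}
  b3 → {b4}
  b4 → {b5,b8}
  b5 → {b5,b7}
  b6 → {b5,b7}
  b7 → {b8}
  b8 → ∅

φ for h: defs {b6,b7}
  DF⁺ = {b5,b7,b8}

Answer: ["b5", "b7", "b8"]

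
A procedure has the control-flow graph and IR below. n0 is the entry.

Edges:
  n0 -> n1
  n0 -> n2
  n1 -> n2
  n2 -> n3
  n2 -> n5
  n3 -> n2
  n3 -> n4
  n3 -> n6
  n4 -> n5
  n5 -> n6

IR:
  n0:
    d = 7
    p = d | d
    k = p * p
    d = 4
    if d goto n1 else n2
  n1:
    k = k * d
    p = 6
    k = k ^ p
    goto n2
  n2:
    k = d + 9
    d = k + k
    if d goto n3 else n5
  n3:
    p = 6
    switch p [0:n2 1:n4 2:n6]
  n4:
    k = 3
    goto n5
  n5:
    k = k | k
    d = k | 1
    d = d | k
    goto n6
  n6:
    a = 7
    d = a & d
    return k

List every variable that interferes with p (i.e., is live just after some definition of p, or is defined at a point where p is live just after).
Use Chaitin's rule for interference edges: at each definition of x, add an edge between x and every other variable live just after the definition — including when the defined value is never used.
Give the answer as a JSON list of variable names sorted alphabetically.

Answer: ["d", "k"]

Working:
def/use:
  n0 def {d,k,p} use ∅
  n1 def {k,p} use {d,k}
  n2 def {d,k} use {d}
  n3 def {p} use ∅
  n4 def {k} use ∅
  n5 def {d,k} use {k}
  n6 def {a,d} use {d,k}

Liveness:
  n0: in=∅ out={d,k}
  n1: in={d,k} out={d}
  n2: in={d} out={d,k}
  n3: in={d,k} out={d,k}
  n4: in=∅ out={k}
  n5: in={k} out={d,k}
  n6: in={d,k} out=∅

Conflict graph:
  a — {d,k}
  d — {a,k,p}
  k — {a,d,p}
  p — {d,k}

N(p) = ["d", "k"]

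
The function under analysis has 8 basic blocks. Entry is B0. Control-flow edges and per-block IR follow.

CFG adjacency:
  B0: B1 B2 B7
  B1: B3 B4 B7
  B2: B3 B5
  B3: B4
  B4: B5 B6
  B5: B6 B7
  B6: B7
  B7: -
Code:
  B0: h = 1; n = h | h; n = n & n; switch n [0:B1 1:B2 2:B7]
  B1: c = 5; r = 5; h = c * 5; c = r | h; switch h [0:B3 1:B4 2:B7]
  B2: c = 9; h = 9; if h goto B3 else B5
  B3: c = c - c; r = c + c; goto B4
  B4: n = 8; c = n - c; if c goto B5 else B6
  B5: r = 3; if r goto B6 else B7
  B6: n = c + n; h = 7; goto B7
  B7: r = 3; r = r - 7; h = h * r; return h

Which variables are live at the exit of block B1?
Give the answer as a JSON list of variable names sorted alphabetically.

Per-block:
  B0: def={h,n} ue=∅
  B1: def={c,h,r} ue=∅
  B2: def={c,h} ue=∅
  B3: def={c,r} ue={c}
  B4: def={c,n} ue={c}
  B5: def={r} ue=∅
  B6: def={h,n} ue={c,n}
  B7: def={h,r} ue={h}

Liveness:
  B0 li=∅ lo={h,n}
  B1 li=∅ lo={c,h}
  B2 li={n} lo={c,h,n}
  B3 li={c,h} lo={c,h}
  B4 li={c,h} lo={c,h,n}
  B5 li={c,h,n} lo={c,h,n}
  B6 li={c,n} lo={h}
  B7 li={h} lo=∅

live-out(B1) = ["c", "h"]

Answer: ["c", "h"]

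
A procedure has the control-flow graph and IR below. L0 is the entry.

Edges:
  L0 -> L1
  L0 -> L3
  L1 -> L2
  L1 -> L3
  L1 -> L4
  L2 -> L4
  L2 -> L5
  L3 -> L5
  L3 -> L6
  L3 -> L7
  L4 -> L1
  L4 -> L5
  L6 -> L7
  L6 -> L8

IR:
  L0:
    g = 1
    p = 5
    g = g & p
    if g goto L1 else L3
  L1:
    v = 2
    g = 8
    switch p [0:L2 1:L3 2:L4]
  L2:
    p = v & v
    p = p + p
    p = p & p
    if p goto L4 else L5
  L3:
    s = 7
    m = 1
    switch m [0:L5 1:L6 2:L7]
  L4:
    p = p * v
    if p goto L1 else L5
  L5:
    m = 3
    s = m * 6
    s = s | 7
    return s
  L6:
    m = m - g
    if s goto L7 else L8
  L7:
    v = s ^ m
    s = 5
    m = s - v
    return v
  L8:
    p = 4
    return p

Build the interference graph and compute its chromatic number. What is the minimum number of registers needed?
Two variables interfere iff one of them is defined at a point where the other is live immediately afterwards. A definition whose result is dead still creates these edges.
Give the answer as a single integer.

Per-block:
  L0: {g,p} / ∅
  L1: {g,v} / {p}
  L2: {p} / {v}
  L3: {m,s} / ∅
  L4: {p} / {p,v}
  L5: {m,s} / ∅
  L6: {m} / {g,m,s}
  L7: {m,s,v} / {m,s}
  L8: {p} / ∅

Live sets:
  L0: in=∅ out={g,p}
  L1: in={p} out={g,p,v}
  L2: in={v} out={p,v}
  L3: in={g} out={g,m,s}
  L4: in={p,v} out={p}
  L5: in=∅ out=∅
  L6: in={g,m,s} out={m,s}
  L7: in={m,s} out=∅
  L8: in=∅ out=∅

Interfere edges:
  g — {m,p,s,v}
  m — {g,s,v}
  p — {g,v}
  s — {g,m,v}
  v — {g,m,p,s}

Colouring:
  clique {g,m,s,v} ⇒ need ≥ 4
  4-colouring: c0={g}  c1={v}  c2={m,p}  c3={s}
  χ = 4

Answer: 4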